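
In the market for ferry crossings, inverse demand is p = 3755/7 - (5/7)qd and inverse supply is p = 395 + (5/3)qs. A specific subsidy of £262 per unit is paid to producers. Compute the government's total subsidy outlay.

Pre-subsidy: 3755/7 - (5/7)q = 395 + (5/3)q gives q* = 59.4 and p* = 494.
With the subsidy, sellers receive ps = pb + 262 for each unit, where pb is the price buyers pay.
On the curves, pb = 3755/7 - (5/7)q and ps = 395 + (5/3)q; the wedge ps − pb = 262 gives 395 + (5/3)q − (3755/7 - (5/7)q) = 262, so q' = 169.44.
Then pb = 3755/7 − (5/7)·169.44 = 415.4 and ps = 395 + (5/3)·169.44 = 677.4.
Government outlay = subsidy × quantity = 262 × 169.44 = 44393.28.

Government cost = £44393.28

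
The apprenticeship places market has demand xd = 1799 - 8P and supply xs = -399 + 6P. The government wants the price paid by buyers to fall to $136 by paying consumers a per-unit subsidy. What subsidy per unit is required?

At a buyer price of 136, quantity demanded is 1799 − 8·136 = 711.
Sellers supply 711 only when they receive Ps with -399 + 6·Ps = 711, i.e. Ps = 185.
s = Ps − Pb = 185 − 136 = 49.

Required subsidy s = $49 per unit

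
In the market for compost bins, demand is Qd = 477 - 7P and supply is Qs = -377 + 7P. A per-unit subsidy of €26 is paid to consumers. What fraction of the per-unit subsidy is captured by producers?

Producer share = 0.5

Pre-subsidy: 477 - 7P = -377 + 7P gives P* = 61, Q* = 50.
With the rebate, buyers effectively pay Pb = Ps − 26, where Ps is the price sellers receive.
Demand in terms of Ps becomes Qd = 477 − 7(Ps − 26) = 659 - 7Ps. Setting this equal to supply: 659 - 7Ps = -377 + 7Ps, so Ps = 74.
Buyers pay Pb = 74 − 26 = 48; Q' = -377 + 7·74 = 141.
Buyers' price falls by P* − Pb = 61 − 48 = 13; sellers' price rises by Ps − P* = 74 − 61 = 13.
So producers capture 13/26 = 0.5 of each unit of subsidy.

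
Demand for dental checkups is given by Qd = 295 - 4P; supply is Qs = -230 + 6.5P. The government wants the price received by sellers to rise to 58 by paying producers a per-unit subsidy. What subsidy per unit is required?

At a seller price of 58, quantity supplied is -230 + 6.5·58 = 147.
Buyers absorb 147 only when they pay Pb with 295 − 4·Pb = 147, i.e. Pb = 37.
s = Ps − Pb = 58 − 37 = 21.

Required subsidy s = 21 per unit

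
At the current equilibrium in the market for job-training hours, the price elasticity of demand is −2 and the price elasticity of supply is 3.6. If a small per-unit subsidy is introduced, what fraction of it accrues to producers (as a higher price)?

Producer share = 5/14

For a small subsidy around the equilibrium, the benefit split depends on the relative slopes, which at a point are proportional to the elasticities.
Buyer share = εs/(εs + |εd|) = 3.6/(3.6 + 2) = 9/14; seller share = |εd|/(εs + |εd|) = 5/14.
So producers capture 5/14 of the subsidy.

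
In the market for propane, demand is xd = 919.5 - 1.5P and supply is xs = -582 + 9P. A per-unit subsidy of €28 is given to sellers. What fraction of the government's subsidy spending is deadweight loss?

Pre-subsidy: 919.5 - 1.5P = -582 + 9P gives P* = 143, x* = 705.
With the subsidy, sellers receive Ps = Pb + 28 for each unit, where Pb is the price buyers pay.
Supply in terms of Pb becomes xs = -582 + 9(Pb + 28) = -330 + 9Pb. Setting this equal to demand: 919.5 - 1.5Pb = -330 + 9Pb, so Pb = 119.
Sellers receive Ps = 119 + 28 = 147; x' = 919.5 − 1.5·119 = 741.
ΔCS = ½(705 + 741)(143 − 119) = 17352; ΔPS = ½(705 + 741)(147 − 143) = 2892.
Government spending = 28 × 741 = 20748.
DWL = ½ × 28 × (741 − 705) = 504; fraction = 504 / 20748 = 6/247.

DWL / government spending = 6/247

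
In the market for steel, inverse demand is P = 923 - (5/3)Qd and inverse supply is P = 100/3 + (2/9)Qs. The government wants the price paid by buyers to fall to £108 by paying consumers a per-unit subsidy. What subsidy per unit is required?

At a buyer price of 108, quantity demanded is 553.8 − 0.6·108 = 489.
Sellers supply 489 only when they receive Ps = 100/3 + (2/9)·489 = 142.
s = Ps − Pb = 142 − 108 = 34.

Required subsidy s = £34 per unit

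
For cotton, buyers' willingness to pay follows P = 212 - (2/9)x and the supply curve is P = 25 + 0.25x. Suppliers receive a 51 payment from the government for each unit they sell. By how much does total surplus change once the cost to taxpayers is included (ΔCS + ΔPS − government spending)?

Net change in total surplus = -2754

Pre-subsidy: 212 - (2/9)x = 25 + 0.25x gives x* = 396 and P* = 124.
With the subsidy, sellers receive Ps = Pb + 51 for each unit, where Pb is the price buyers pay.
On the curves, Pb = 212 - (2/9)x and Ps = 25 + 0.25x; the wedge Ps − Pb = 51 gives 25 + 0.25x − (212 - (2/9)x) = 51, so x' = 504.
Then Pb = 212 − (2/9)·504 = 100 and Ps = 25 + 0.25·504 = 151.
ΔCS = ½(396 + 504)(124 − 100) = 10800; ΔPS = ½(396 + 504)(151 − 124) = 12150.
Government spending = 51 × 504 = 25704.
Net change = 10800 + 12150 − 25704 = -2754. The loss equals the DWL triangle ½·51·108.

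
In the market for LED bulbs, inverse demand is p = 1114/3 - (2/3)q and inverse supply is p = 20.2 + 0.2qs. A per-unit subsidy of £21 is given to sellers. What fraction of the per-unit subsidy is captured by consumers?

Pre-subsidy: 1114/3 - (2/3)q = 20.2 + 0.2q gives q* = 5267/13 and p* = 1316/13.
With the subsidy, sellers receive ps = pb + 21 for each unit, where pb is the price buyers pay.
On the curves, pb = 1114/3 - (2/3)q and ps = 20.2 + 0.2q; the wedge ps − pb = 21 gives 20.2 + 0.2q − (1114/3 - (2/3)q) = 21, so q' = 5582/13.
Then pb = 1114/3 − (2/3)·(5582/13) = 1106/13 and ps = 20.2 + 0.2·(5582/13) = 1379/13.
Buyers' price falls by p* − pb = 1316/13 − 1106/13 = 210/13; sellers' price rises by ps − p* = 1379/13 − 1316/13 = 63/13.
So consumers capture (210/13)/21 = 10/13 of each unit of subsidy.

Consumer share = 10/13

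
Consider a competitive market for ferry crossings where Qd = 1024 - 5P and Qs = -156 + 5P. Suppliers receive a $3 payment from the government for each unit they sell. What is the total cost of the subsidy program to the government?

Pre-subsidy: 1024 - 5P = -156 + 5P gives P* = 118, Q* = 434.
With the subsidy, sellers receive Ps = Pb + 3 for each unit, where Pb is the price buyers pay.
Supply in terms of Pb becomes Qs = -156 + 5(Pb + 3) = -141 + 5Pb. Setting this equal to demand: 1024 - 5Pb = -141 + 5Pb, so Pb = 116.5.
Sellers receive Ps = 116.5 + 3 = 119.5; Q' = 1024 − 5·116.5 = 441.5.
Government outlay = subsidy × quantity = 3 × 441.5 = 1324.5.

Government cost = $1324.5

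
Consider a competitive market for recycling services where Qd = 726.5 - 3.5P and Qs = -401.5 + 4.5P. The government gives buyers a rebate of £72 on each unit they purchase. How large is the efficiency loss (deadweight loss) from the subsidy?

Pre-subsidy: 726.5 - 3.5P = -401.5 + 4.5P gives P* = 141, Q* = 233.
With the rebate, buyers effectively pay Pb = Ps − 72, where Ps is the price sellers receive.
Demand in terms of Ps becomes Qd = 726.5 − 3.5(Ps − 72) = 978.5 - 3.5Ps. Setting this equal to supply: 978.5 - 3.5Ps = -401.5 + 4.5Ps, so Ps = 172.5.
Buyers pay Pb = 172.5 − 72 = 100.5; Q' = -401.5 + 4.5·172.5 = 374.75.
The subsidy expands output by 374.75 − 233 = 141.75 past the efficient level; on those units the gap between marginal cost and willingness to pay runs from 0 up to 72.
DWL = ½ × 72 × 141.75 = 5103.

Deadweight loss = £5103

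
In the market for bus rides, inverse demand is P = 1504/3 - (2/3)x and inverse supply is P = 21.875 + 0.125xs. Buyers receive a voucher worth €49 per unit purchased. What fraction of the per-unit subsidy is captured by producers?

Pre-subsidy: 1504/3 - (2/3)x = 21.875 + 0.125x gives x* = 11507/19 and P* = 1854/19.
With the rebate, buyers effectively pay Pb = Ps − 49, where Ps is the price sellers receive.
On the curves, Pb = 1504/3 - (2/3)x and Ps = 21.875 + 0.125x; the wedge Ps − Pb = 49 gives 21.875 + 0.125x − (1504/3 - (2/3)x) = 49, so x' = 12683/19.
Then Pb = 1504/3 − (2/3)·(12683/19) = 1070/19 and Ps = 21.875 + 0.125·(12683/19) = 2001/19.
Buyers' price falls by P* − Pb = 1854/19 − 1070/19 = 784/19; sellers' price rises by Ps − P* = 2001/19 − 1854/19 = 147/19.
So producers capture (147/19)/49 = 3/19 of each unit of subsidy.

Producer share = 3/19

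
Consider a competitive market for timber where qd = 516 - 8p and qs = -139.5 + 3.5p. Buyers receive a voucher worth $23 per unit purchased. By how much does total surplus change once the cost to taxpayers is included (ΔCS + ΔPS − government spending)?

Pre-subsidy: 516 - 8p = -139.5 + 3.5p gives p* = 57, q* = 60.
With the rebate, buyers effectively pay pb = ps − 23, where ps is the price sellers receive.
Demand in terms of ps becomes qd = 516 − 8(ps − 23) = 700 - 8ps. Setting this equal to supply: 700 - 8ps = -139.5 + 3.5ps, so ps = 73.
Buyers pay pb = 73 − 23 = 50; q' = -139.5 + 3.5·73 = 116.
ΔCS = ½(60 + 116)(57 − 50) = 616; ΔPS = ½(60 + 116)(73 − 57) = 1408.
Government spending = 23 × 116 = 2668.
Net change = 616 + 1408 − 2668 = -644. The loss equals the DWL triangle ½·23·56.

Net change in total surplus = -$644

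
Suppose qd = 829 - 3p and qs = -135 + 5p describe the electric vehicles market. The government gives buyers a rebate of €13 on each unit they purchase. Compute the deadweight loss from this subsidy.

Pre-subsidy: 829 - 3p = -135 + 5p gives p* = 120.5, q* = 467.5.
With the rebate, buyers effectively pay pb = ps − 13, where ps is the price sellers receive.
Demand in terms of ps becomes qd = 829 − 3(ps − 13) = 868 - 3ps. Setting this equal to supply: 868 - 3ps = -135 + 5ps, so ps = 125.375.
Buyers pay pb = 125.375 − 13 = 112.375; q' = -135 + 5·125.375 = 491.875.
The subsidy expands output by 491.875 − 467.5 = 24.375 past the efficient level; on those units the gap between marginal cost and willingness to pay runs from 0 up to 13.
DWL = ½ × 13 × 24.375 = 158.4375.

Deadweight loss = €158.4375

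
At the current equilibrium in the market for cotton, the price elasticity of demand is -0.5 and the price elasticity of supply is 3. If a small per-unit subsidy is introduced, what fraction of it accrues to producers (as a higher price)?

Producer share = 1/7

For a small subsidy around the equilibrium, the benefit split depends on the relative slopes, which at a point are proportional to the elasticities.
Buyer share = εs/(εs + |εd|) = 3/(3 + 0.5) = 6/7; seller share = |εd|/(εs + |εd|) = 1/7.
So producers capture 1/7 of the subsidy.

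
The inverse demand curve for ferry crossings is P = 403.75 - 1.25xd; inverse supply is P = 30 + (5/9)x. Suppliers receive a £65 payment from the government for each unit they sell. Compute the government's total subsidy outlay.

Government cost = £15795

Pre-subsidy: 403.75 - 1.25x = 30 + (5/9)x gives x* = 207 and P* = 145.
With the subsidy, sellers receive Ps = Pb + 65 for each unit, where Pb is the price buyers pay.
On the curves, Pb = 403.75 - 1.25x and Ps = 30 + (5/9)x; the wedge Ps − Pb = 65 gives 30 + (5/9)x − (403.75 - 1.25x) = 65, so x' = 243.
Then Pb = 403.75 − 1.25·243 = 100 and Ps = 30 + (5/9)·243 = 165.
Government outlay = subsidy × quantity = 65 × 243 = 15795.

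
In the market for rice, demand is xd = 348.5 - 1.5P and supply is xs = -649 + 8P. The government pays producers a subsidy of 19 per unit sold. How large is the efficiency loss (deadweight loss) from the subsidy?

Deadweight loss = 228

Pre-subsidy: 348.5 - 1.5P = -649 + 8P gives P* = 105, x* = 191.
With the subsidy, sellers receive Ps = Pb + 19 for each unit, where Pb is the price buyers pay.
Supply in terms of Pb becomes xs = -649 + 8(Pb + 19) = -497 + 8Pb. Setting this equal to demand: 348.5 - 1.5Pb = -497 + 8Pb, so Pb = 89.
Sellers receive Ps = 89 + 19 = 108; x' = 348.5 − 1.5·89 = 215.
The subsidy expands output by 215 − 191 = 24 past the efficient level; on those units the gap between marginal cost and willingness to pay runs from 0 up to 19.
DWL = ½ × 19 × 24 = 228.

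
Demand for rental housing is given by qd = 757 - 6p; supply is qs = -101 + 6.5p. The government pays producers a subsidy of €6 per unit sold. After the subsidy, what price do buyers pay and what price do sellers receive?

Buyers pay €65.52; sellers receive €71.52

Pre-subsidy: 757 - 6p = -101 + 6.5p gives p* = 68.64, q* = 345.16.
With the subsidy, sellers receive ps = pb + 6 for each unit, where pb is the price buyers pay.
Supply in terms of pb becomes qs = -101 + 6.5(pb + 6) = -62 + 6.5pb. Setting this equal to demand: 757 - 6pb = -62 + 6.5pb, so pb = 65.52.
Sellers receive ps = 65.52 + 6 = 71.52; q' = 757 − 6·65.52 = 363.88.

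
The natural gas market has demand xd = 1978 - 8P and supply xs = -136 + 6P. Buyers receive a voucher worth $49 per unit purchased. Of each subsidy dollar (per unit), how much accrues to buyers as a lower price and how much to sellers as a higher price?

Buyers gain $21 per unit; sellers gain $28 per unit

Pre-subsidy: 1978 - 8P = -136 + 6P gives P* = 151, x* = 770.
With the rebate, buyers effectively pay Pb = Ps − 49, where Ps is the price sellers receive.
Demand in terms of Ps becomes xd = 1978 − 8(Ps − 49) = 2370 - 8Ps. Setting this equal to supply: 2370 - 8Ps = -136 + 6Ps, so Ps = 179.
Buyers pay Pb = 179 − 49 = 130; x' = -136 + 6·179 = 938.
Buyers' price falls by P* − Pb = 151 − 130 = 21; sellers' price rises by Ps − P* = 179 − 151 = 28.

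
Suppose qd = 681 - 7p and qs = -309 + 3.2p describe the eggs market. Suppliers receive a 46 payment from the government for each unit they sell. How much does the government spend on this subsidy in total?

Pre-subsidy: 681 - 7p = -309 + 3.2p gives p* = 1650/17, q* = 27/17.
With the subsidy, sellers receive ps = pb + 46 for each unit, where pb is the price buyers pay.
Supply in terms of pb becomes qs = -309 + 3.2(pb + 46) = -161.8 + 3.2pb. Setting this equal to demand: 681 - 7pb = -161.8 + 3.2pb, so pb = 4214/51.
Sellers receive ps = 4214/51 + 46 = 6560/51; q' = 681 − 7·(4214/51) = 5233/51.
Government outlay = subsidy × quantity = 46 × 5233/51 = 240718/51.

Government cost = 240718/51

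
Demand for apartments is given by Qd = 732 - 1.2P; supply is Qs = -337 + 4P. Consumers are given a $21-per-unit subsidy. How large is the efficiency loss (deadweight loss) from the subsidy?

Deadweight loss = 2646/13

Pre-subsidy: 732 - 1.2P = -337 + 4P gives P* = 5345/26, Q* = 6309/13.
With the rebate, buyers effectively pay Pb = Ps − 21, where Ps is the price sellers receive.
Demand in terms of Ps becomes Qd = 732 − 1.2(Ps − 21) = 757.2 - 1.2Ps. Setting this equal to supply: 757.2 - 1.2Ps = -337 + 4Ps, so Ps = 5471/26.
Buyers pay Pb = 5471/26 − 21 = 4925/26; Q' = -337 + 4·(5471/26) = 6561/13.
The subsidy expands output by 6561/13 − 6309/13 = 252/13 past the efficient level; on those units the gap between marginal cost and willingness to pay runs from 0 up to 21.
DWL = ½ × 21 × 252/13 = 2646/13.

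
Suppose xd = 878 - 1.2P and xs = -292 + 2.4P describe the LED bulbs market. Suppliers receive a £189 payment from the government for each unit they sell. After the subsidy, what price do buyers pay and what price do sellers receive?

Pre-subsidy: 878 - 1.2P = -292 + 2.4P gives P* = 325, x* = 488.
With the subsidy, sellers receive Ps = Pb + 189 for each unit, where Pb is the price buyers pay.
Supply in terms of Pb becomes xs = -292 + 2.4(Pb + 189) = 161.6 + 2.4Pb. Setting this equal to demand: 878 - 1.2Pb = 161.6 + 2.4Pb, so Pb = 199.
Sellers receive Ps = 199 + 189 = 388; x' = 878 − 1.2·199 = 639.2.

Buyers pay £199; sellers receive £388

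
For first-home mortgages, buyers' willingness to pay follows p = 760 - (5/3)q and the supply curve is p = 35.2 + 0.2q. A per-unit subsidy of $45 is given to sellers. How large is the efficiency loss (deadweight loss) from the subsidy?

Pre-subsidy: 760 - (5/3)q = 35.2 + 0.2q gives q* = 2718/7 and p* = 790/7.
With the subsidy, sellers receive ps = pb + 45 for each unit, where pb is the price buyers pay.
On the curves, pb = 760 - (5/3)q and ps = 35.2 + 0.2q; the wedge ps − pb = 45 gives 35.2 + 0.2q − (760 - (5/3)q) = 45, so q' = 11547/28.
Then pb = 760 − (5/3)·(11547/28) = 2035/28 and ps = 35.2 + 0.2·(11547/28) = 3295/28.
The subsidy expands output by 11547/28 − 2718/7 = 675/28 past the efficient level; on those units the gap between marginal cost and willingness to pay runs from 0 up to 45.
DWL = ½ × 45 × 675/28 = 30375/56.

Deadweight loss = 30375/56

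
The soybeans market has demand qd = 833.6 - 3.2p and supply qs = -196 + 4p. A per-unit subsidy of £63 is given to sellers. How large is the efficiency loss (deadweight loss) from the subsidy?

Pre-subsidy: 833.6 - 3.2p = -196 + 4p gives p* = 143, q* = 376.
With the subsidy, sellers receive ps = pb + 63 for each unit, where pb is the price buyers pay.
Supply in terms of pb becomes qs = -196 + 4(pb + 63) = 56 + 4pb. Setting this equal to demand: 833.6 - 3.2pb = 56 + 4pb, so pb = 108.
Sellers receive ps = 108 + 63 = 171; q' = 833.6 − 3.2·108 = 488.
The subsidy expands output by 488 − 376 = 112 past the efficient level; on those units the gap between marginal cost and willingness to pay runs from 0 up to 63.
DWL = ½ × 63 × 112 = 3528.

Deadweight loss = £3528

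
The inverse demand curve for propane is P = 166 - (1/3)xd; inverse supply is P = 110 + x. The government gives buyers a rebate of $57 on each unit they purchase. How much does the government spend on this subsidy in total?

Government cost = $4830.75

Pre-subsidy: 166 - (1/3)x = 110 + x gives x* = 42 and P* = 152.
With the rebate, buyers effectively pay Pb = Ps − 57, where Ps is the price sellers receive.
On the curves, Pb = 166 - (1/3)x and Ps = 110 + x; the wedge Ps − Pb = 57 gives 110 + x − (166 - (1/3)x) = 57, so x' = 84.75.
Then Pb = 166 − (1/3)·84.75 = 137.75 and Ps = 110 + 1·84.75 = 194.75.
Government outlay = subsidy × quantity = 57 × 84.75 = 4830.75.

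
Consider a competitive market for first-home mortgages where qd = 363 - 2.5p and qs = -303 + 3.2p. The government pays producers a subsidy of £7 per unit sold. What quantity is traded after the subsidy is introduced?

Pre-subsidy: 363 - 2.5p = -303 + 3.2p gives p* = 2220/19, q* = 1347/19.
With the subsidy, sellers receive ps = pb + 7 for each unit, where pb is the price buyers pay.
Supply in terms of pb becomes qs = -303 + 3.2(pb + 7) = -280.6 + 3.2pb. Setting this equal to demand: 363 - 2.5pb = -280.6 + 3.2pb, so pb = 6436/57.
Sellers receive ps = 6436/57 + 7 = 6835/57; q' = 363 − 2.5·(6436/57) = 4601/57.

q' = 4601/57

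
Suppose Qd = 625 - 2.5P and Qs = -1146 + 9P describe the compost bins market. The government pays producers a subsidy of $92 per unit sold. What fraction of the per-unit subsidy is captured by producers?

Pre-subsidy: 625 - 2.5P = -1146 + 9P gives P* = 154, Q* = 240.
With the subsidy, sellers receive Ps = Pb + 92 for each unit, where Pb is the price buyers pay.
Supply in terms of Pb becomes Qs = -1146 + 9(Pb + 92) = -318 + 9Pb. Setting this equal to demand: 625 - 2.5Pb = -318 + 9Pb, so Pb = 82.
Sellers receive Ps = 82 + 92 = 174; Q' = 625 − 2.5·82 = 420.
Buyers' price falls by P* − Pb = 154 − 82 = 72; sellers' price rises by Ps − P* = 174 − 154 = 20.
So producers capture 20/92 = 5/23 of each unit of subsidy.

Producer share = 5/23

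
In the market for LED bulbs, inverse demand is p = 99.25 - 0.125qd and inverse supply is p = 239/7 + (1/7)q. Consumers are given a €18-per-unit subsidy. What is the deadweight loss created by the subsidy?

Deadweight loss = €604.8

Pre-subsidy: 99.25 - 0.125q = 239/7 + (1/7)q gives q* = 3646/15 and p* = 1033/15.
With the rebate, buyers effectively pay pb = ps − 18, where ps is the price sellers receive.
On the curves, pb = 99.25 - 0.125q and ps = 239/7 + (1/7)q; the wedge ps − pb = 18 gives 239/7 + (1/7)q − (99.25 - 0.125q) = 18, so q' = 4654/15.
Then pb = 99.25 − 0.125·(4654/15) = 907/15 and ps = 239/7 + (1/7)·(4654/15) = 1177/15.
The subsidy expands output by 4654/15 − 3646/15 = 67.2 past the efficient level; on those units the gap between marginal cost and willingness to pay runs from 0 up to 18.
DWL = ½ × 18 × 67.2 = 604.8.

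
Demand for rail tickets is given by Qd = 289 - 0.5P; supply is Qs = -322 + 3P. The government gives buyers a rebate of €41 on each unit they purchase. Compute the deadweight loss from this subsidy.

Deadweight loss = 5043/14

Pre-subsidy: 289 - 0.5P = -322 + 3P gives P* = 1222/7, Q* = 1412/7.
With the rebate, buyers effectively pay Pb = Ps − 41, where Ps is the price sellers receive.
Demand in terms of Ps becomes Qd = 289 − 0.5(Ps − 41) = 309.5 - 0.5Ps. Setting this equal to supply: 309.5 - 0.5Ps = -322 + 3Ps, so Ps = 1263/7.
Buyers pay Pb = 1263/7 − 41 = 976/7; Q' = -322 + 3·(1263/7) = 1535/7.
The subsidy expands output by 1535/7 − 1412/7 = 123/7 past the efficient level; on those units the gap between marginal cost and willingness to pay runs from 0 up to 41.
DWL = ½ × 41 × 123/7 = 5043/14.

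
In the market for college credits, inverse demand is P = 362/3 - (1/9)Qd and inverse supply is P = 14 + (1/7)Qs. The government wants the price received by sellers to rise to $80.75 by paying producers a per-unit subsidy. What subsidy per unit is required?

Required subsidy s = $12 per unit

At a seller price of 80.75, quantity supplied is -98 + 7·80.75 = 467.25.
Buyers absorb 467.25 only when they pay Pb = 362/3 − (1/9)·467.25 = 68.75.
s = Ps − Pb = 80.75 − 68.75 = 12.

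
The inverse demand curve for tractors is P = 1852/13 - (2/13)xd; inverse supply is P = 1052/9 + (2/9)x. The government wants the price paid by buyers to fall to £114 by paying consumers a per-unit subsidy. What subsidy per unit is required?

Required subsidy s = £44 per unit

At a buyer price of 114, quantity demanded is 926 − 6.5·114 = 185.
Sellers supply 185 only when they receive Ps = 1052/9 + (2/9)·185 = 158.
s = Ps − Pb = 158 − 114 = 44.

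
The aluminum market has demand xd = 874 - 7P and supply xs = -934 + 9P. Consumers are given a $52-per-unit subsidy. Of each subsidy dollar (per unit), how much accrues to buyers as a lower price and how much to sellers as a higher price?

Buyers gain $29.25 per unit; sellers gain $22.75 per unit

Pre-subsidy: 874 - 7P = -934 + 9P gives P* = 113, x* = 83.
With the rebate, buyers effectively pay Pb = Ps − 52, where Ps is the price sellers receive.
Demand in terms of Ps becomes xd = 874 − 7(Ps − 52) = 1238 - 7Ps. Setting this equal to supply: 1238 - 7Ps = -934 + 9Ps, so Ps = 135.75.
Buyers pay Pb = 135.75 − 52 = 83.75; x' = -934 + 9·135.75 = 287.75.
Buyers' price falls by P* − Pb = 113 − 83.75 = 29.25; sellers' price rises by Ps − P* = 135.75 − 113 = 22.75.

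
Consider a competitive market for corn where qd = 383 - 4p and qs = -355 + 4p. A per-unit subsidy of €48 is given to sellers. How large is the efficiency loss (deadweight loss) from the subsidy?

Pre-subsidy: 383 - 4p = -355 + 4p gives p* = 92.25, q* = 14.
With the subsidy, sellers receive ps = pb + 48 for each unit, where pb is the price buyers pay.
Supply in terms of pb becomes qs = -355 + 4(pb + 48) = -163 + 4pb. Setting this equal to demand: 383 - 4pb = -163 + 4pb, so pb = 68.25.
Sellers receive ps = 68.25 + 48 = 116.25; q' = 383 − 4·68.25 = 110.
The subsidy expands output by 110 − 14 = 96 past the efficient level; on those units the gap between marginal cost and willingness to pay runs from 0 up to 48.
DWL = ½ × 48 × 96 = 2304.

Deadweight loss = €2304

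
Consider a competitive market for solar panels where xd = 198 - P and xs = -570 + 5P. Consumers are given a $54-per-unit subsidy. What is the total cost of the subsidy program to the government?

Government cost = $6210

Pre-subsidy: 198 - P = -570 + 5P gives P* = 128, x* = 70.
With the rebate, buyers effectively pay Pb = Ps − 54, where Ps is the price sellers receive.
Demand in terms of Ps becomes xd = 198 − 1(Ps − 54) = 252 - Ps. Setting this equal to supply: 252 - Ps = -570 + 5Ps, so Ps = 137.
Buyers pay Pb = 137 − 54 = 83; x' = -570 + 5·137 = 115.
Government outlay = subsidy × quantity = 54 × 115 = 6210.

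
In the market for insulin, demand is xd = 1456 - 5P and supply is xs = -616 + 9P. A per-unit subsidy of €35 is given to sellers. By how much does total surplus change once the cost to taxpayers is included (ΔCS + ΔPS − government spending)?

Net change in total surplus = -€1968.75

Pre-subsidy: 1456 - 5P = -616 + 9P gives P* = 148, x* = 716.
With the subsidy, sellers receive Ps = Pb + 35 for each unit, where Pb is the price buyers pay.
Supply in terms of Pb becomes xs = -616 + 9(Pb + 35) = -301 + 9Pb. Setting this equal to demand: 1456 - 5Pb = -301 + 9Pb, so Pb = 125.5.
Sellers receive Ps = 125.5 + 35 = 160.5; x' = 1456 − 5·125.5 = 828.5.
ΔCS = ½(716 + 828.5)(148 − 125.5) = 17375.625; ΔPS = ½(716 + 828.5)(160.5 − 148) = 9653.125.
Government spending = 35 × 828.5 = 28997.5.
Net change = 17375.625 + 9653.125 − 28997.5 = -1968.75. The loss equals the DWL triangle ½·35·112.5.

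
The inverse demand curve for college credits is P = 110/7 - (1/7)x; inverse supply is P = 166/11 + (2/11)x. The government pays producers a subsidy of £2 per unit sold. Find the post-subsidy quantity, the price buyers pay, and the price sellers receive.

x' = 8.08; buyers pay £14.56; sellers receive £16.56

Pre-subsidy: 110/7 - (1/7)x = 166/11 + (2/11)x gives x* = 1.92 and P* = 15.44.
With the subsidy, sellers receive Ps = Pb + 2 for each unit, where Pb is the price buyers pay.
On the curves, Pb = 110/7 - (1/7)x and Ps = 166/11 + (2/11)x; the wedge Ps − Pb = 2 gives 166/11 + (2/11)x − (110/7 - (1/7)x) = 2, so x' = 8.08.
Then Pb = 110/7 − (1/7)·8.08 = 14.56 and Ps = 166/11 + (2/11)·8.08 = 16.56.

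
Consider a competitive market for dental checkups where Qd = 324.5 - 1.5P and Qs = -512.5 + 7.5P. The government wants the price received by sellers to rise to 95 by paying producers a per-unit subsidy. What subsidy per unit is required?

Required subsidy s = 12 per unit

At a seller price of 95, quantity supplied is -512.5 + 7.5·95 = 200.
Buyers absorb 200 only when they pay Pb with 324.5 − 1.5·Pb = 200, i.e. Pb = 83.
s = Ps − Pb = 95 − 83 = 12.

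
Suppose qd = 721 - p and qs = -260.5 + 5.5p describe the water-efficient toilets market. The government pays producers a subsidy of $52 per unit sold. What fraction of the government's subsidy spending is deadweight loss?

DWL / government spending = 11/307

Pre-subsidy: 721 - p = -260.5 + 5.5p gives p* = 151, q* = 570.
With the subsidy, sellers receive ps = pb + 52 for each unit, where pb is the price buyers pay.
Supply in terms of pb becomes qs = -260.5 + 5.5(pb + 52) = 25.5 + 5.5pb. Setting this equal to demand: 721 - pb = 25.5 + 5.5pb, so pb = 107.
Sellers receive ps = 107 + 52 = 159; q' = 721 − 1·107 = 614.
ΔCS = ½(570 + 614)(151 − 107) = 26048; ΔPS = ½(570 + 614)(159 − 151) = 4736.
Government spending = 52 × 614 = 31928.
DWL = ½ × 52 × (614 − 570) = 1144; fraction = 1144 / 31928 = 11/307.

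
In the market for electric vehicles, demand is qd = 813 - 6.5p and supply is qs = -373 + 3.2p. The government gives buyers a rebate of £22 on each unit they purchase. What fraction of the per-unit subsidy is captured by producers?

Pre-subsidy: 813 - 6.5p = -373 + 3.2p gives p* = 11860/97, q* = 1771/97.
With the rebate, buyers effectively pay pb = ps − 22, where ps is the price sellers receive.
Demand in terms of ps becomes qd = 813 − 6.5(ps − 22) = 956 - 6.5ps. Setting this equal to supply: 956 - 6.5ps = -373 + 3.2ps, so ps = 13290/97.
Buyers pay pb = 13290/97 − 22 = 11156/97; q' = -373 + 3.2·(13290/97) = 6347/97.
Buyers' price falls by p* − pb = 11860/97 − 11156/97 = 704/97; sellers' price rises by ps − p* = 13290/97 − 11860/97 = 1430/97.
So producers capture (1430/97)/22 = 65/97 of each unit of subsidy.

Producer share = 65/97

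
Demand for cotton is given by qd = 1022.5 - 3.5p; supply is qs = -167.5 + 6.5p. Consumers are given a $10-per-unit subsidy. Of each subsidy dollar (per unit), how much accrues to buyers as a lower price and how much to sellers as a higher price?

Buyers gain $6.5 per unit; sellers gain $3.5 per unit

Pre-subsidy: 1022.5 - 3.5p = -167.5 + 6.5p gives p* = 119, q* = 606.
With the rebate, buyers effectively pay pb = ps − 10, where ps is the price sellers receive.
Demand in terms of ps becomes qd = 1022.5 − 3.5(ps − 10) = 1057.5 - 3.5ps. Setting this equal to supply: 1057.5 - 3.5ps = -167.5 + 6.5ps, so ps = 122.5.
Buyers pay pb = 122.5 − 10 = 112.5; q' = -167.5 + 6.5·122.5 = 628.75.
Buyers' price falls by p* − pb = 119 − 112.5 = 6.5; sellers' price rises by ps − p* = 122.5 − 119 = 3.5.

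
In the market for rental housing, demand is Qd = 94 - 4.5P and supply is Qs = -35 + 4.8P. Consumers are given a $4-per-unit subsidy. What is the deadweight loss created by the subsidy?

Deadweight loss = 576/31

Pre-subsidy: 94 - 4.5P = -35 + 4.8P gives P* = 430/31, Q* = 979/31.
With the rebate, buyers effectively pay Pb = Ps − 4, where Ps is the price sellers receive.
Demand in terms of Ps becomes Qd = 94 − 4.5(Ps − 4) = 112 - 4.5Ps. Setting this equal to supply: 112 - 4.5Ps = -35 + 4.8Ps, so Ps = 490/31.
Buyers pay Pb = 490/31 − 4 = 366/31; Q' = -35 + 4.8·(490/31) = 1267/31.
The subsidy expands output by 1267/31 − 979/31 = 288/31 past the efficient level; on those units the gap between marginal cost and willingness to pay runs from 0 up to 4.
DWL = ½ × 4 × 288/31 = 576/31.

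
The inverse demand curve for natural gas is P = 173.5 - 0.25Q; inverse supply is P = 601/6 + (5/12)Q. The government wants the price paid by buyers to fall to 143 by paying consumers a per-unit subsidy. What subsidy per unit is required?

Required subsidy s = 8 per unit

At a buyer price of 143, quantity demanded is 694 − 4·143 = 122.
Sellers supply 122 only when they receive Ps = 601/6 + (5/12)·122 = 151.
s = Ps − Pb = 151 − 143 = 8.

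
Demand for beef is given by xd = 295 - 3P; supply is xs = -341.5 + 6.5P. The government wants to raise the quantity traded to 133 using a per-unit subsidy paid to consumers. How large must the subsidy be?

Required subsidy s = 19 per unit

At x = 133, invert demand for the buyer price: Pb = (295 − 133)/3 = 54; invert supply for the seller price: Ps = (133 − (-341.5))/6.5 = 73.
The subsidy must fill the gap: s = Ps − Pb = 73 − 54 = 19.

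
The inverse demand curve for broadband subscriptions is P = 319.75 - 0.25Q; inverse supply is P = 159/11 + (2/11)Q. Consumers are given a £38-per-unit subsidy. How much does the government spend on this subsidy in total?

Government cost = £30210

Pre-subsidy: 319.75 - 0.25Q = 159/11 + (2/11)Q gives Q* = 707 and P* = 143.
With the rebate, buyers effectively pay Pb = Ps − 38, where Ps is the price sellers receive.
On the curves, Pb = 319.75 - 0.25Q and Ps = 159/11 + (2/11)Q; the wedge Ps − Pb = 38 gives 159/11 + (2/11)Q − (319.75 - 0.25Q) = 38, so Q' = 795.
Then Pb = 319.75 − 0.25·795 = 121 and Ps = 159/11 + (2/11)·795 = 159.
Government outlay = subsidy × quantity = 38 × 795 = 30210.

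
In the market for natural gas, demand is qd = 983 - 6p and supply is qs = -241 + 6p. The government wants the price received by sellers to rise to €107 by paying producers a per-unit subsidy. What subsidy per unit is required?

At a seller price of 107, quantity supplied is -241 + 6·107 = 401.
Buyers absorb 401 only when they pay pb with 983 − 6·pb = 401, i.e. pb = 97.
s = ps − pb = 107 − 97 = 10.

Required subsidy s = €10 per unit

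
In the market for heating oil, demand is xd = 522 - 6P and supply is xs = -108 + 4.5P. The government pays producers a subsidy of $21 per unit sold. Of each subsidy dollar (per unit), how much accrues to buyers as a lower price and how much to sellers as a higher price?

Buyers gain $9 per unit; sellers gain $12 per unit

Pre-subsidy: 522 - 6P = -108 + 4.5P gives P* = 60, x* = 162.
With the subsidy, sellers receive Ps = Pb + 21 for each unit, where Pb is the price buyers pay.
Supply in terms of Pb becomes xs = -108 + 4.5(Pb + 21) = -13.5 + 4.5Pb. Setting this equal to demand: 522 - 6Pb = -13.5 + 4.5Pb, so Pb = 51.
Sellers receive Ps = 51 + 21 = 72; x' = 522 − 6·51 = 216.
Buyers' price falls by P* − Pb = 60 − 51 = 9; sellers' price rises by Ps − P* = 72 − 60 = 12.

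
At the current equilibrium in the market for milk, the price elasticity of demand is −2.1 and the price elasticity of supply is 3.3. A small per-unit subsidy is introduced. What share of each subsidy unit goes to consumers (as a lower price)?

For a small subsidy around the equilibrium, the benefit split depends on the relative slopes, which at a point are proportional to the elasticities.
Buyer share = εs/(εs + |εd|) = 3.3/(3.3 + 2.1) = 11/18; seller share = |εd|/(εs + |εd|) = 7/18.

Consumer share = 11/18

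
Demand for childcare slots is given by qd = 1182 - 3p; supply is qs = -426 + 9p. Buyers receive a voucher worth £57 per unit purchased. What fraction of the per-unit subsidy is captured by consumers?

Consumer share = 0.75

Pre-subsidy: 1182 - 3p = -426 + 9p gives p* = 134, q* = 780.
With the rebate, buyers effectively pay pb = ps − 57, where ps is the price sellers receive.
Demand in terms of ps becomes qd = 1182 − 3(ps − 57) = 1353 - 3ps. Setting this equal to supply: 1353 - 3ps = -426 + 9ps, so ps = 148.25.
Buyers pay pb = 148.25 − 57 = 91.25; q' = -426 + 9·148.25 = 908.25.
Buyers' price falls by p* − pb = 134 − 91.25 = 42.75; sellers' price rises by ps − p* = 148.25 − 134 = 14.25.
So consumers capture 42.75/57 = 0.75 of each unit of subsidy.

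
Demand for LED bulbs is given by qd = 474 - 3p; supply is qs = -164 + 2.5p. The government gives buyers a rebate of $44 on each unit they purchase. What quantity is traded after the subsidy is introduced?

Pre-subsidy: 474 - 3p = -164 + 2.5p gives p* = 116, q* = 126.
With the rebate, buyers effectively pay pb = ps − 44, where ps is the price sellers receive.
Demand in terms of ps becomes qd = 474 − 3(ps − 44) = 606 - 3ps. Setting this equal to supply: 606 - 3ps = -164 + 2.5ps, so ps = 140.
Buyers pay pb = 140 − 44 = 96; q' = -164 + 2.5·140 = 186.

q' = 186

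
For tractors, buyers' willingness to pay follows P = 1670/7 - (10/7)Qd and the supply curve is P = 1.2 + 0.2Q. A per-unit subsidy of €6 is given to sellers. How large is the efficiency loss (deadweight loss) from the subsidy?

Deadweight loss = 210/19

Pre-subsidy: 1670/7 - (10/7)Q = 1.2 + 0.2Q gives Q* = 8308/57 and P* = 1730/57.
With the subsidy, sellers receive Ps = Pb + 6 for each unit, where Pb is the price buyers pay.
On the curves, Pb = 1670/7 - (10/7)Q and Ps = 1.2 + 0.2Q; the wedge Ps − Pb = 6 gives 1.2 + 0.2Q − (1670/7 - (10/7)Q) = 6, so Q' = 8518/57.
Then Pb = 1670/7 − (10/7)·(8518/57) = 1430/57 and Ps = 1.2 + 0.2·(8518/57) = 1772/57.
The subsidy expands output by 8518/57 − 8308/57 = 70/19 past the efficient level; on those units the gap between marginal cost and willingness to pay runs from 0 up to 6.
DWL = ½ × 6 × 70/19 = 210/19.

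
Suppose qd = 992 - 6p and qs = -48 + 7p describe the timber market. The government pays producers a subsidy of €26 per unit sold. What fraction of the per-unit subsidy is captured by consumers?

Pre-subsidy: 992 - 6p = -48 + 7p gives p* = 80, q* = 512.
With the subsidy, sellers receive ps = pb + 26 for each unit, where pb is the price buyers pay.
Supply in terms of pb becomes qs = -48 + 7(pb + 26) = 134 + 7pb. Setting this equal to demand: 992 - 6pb = 134 + 7pb, so pb = 66.
Sellers receive ps = 66 + 26 = 92; q' = 992 − 6·66 = 596.
Buyers' price falls by p* − pb = 80 − 66 = 14; sellers' price rises by ps − p* = 92 − 80 = 12.
So consumers capture 14/26 = 7/13 of each unit of subsidy.

Consumer share = 7/13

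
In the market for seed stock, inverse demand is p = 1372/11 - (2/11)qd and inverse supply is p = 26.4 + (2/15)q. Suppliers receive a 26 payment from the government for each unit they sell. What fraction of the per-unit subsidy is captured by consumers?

Consumer share = 15/26

Pre-subsidy: 1372/11 - (2/11)q = 26.4 + (2/15)q gives q* = 312 and p* = 68.
With the subsidy, sellers receive ps = pb + 26 for each unit, where pb is the price buyers pay.
On the curves, pb = 1372/11 - (2/11)q and ps = 26.4 + (2/15)q; the wedge ps − pb = 26 gives 26.4 + (2/15)q − (1372/11 - (2/11)q) = 26, so q' = 394.5.
Then pb = 1372/11 − (2/11)·394.5 = 53 and ps = 26.4 + (2/15)·394.5 = 79.
Buyers' price falls by p* − pb = 68 − 53 = 15; sellers' price rises by ps − p* = 79 − 68 = 11.
So consumers capture 15/26 = 15/26 of each unit of subsidy.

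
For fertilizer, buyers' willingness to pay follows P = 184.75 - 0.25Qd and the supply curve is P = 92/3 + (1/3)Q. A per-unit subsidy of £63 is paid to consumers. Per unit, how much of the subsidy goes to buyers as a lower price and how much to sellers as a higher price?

Buyers gain £27 per unit; sellers gain £36 per unit

Pre-subsidy: 184.75 - 0.25Q = 92/3 + (1/3)Q gives Q* = 1849/7 and P* = 831/7.
With the rebate, buyers effectively pay Pb = Ps − 63, where Ps is the price sellers receive.
On the curves, Pb = 184.75 - 0.25Q and Ps = 92/3 + (1/3)Q; the wedge Ps − Pb = 63 gives 92/3 + (1/3)Q − (184.75 - 0.25Q) = 63, so Q' = 2605/7.
Then Pb = 184.75 − 0.25·(2605/7) = 642/7 and Ps = 92/3 + (1/3)·(2605/7) = 1083/7.
Buyers' price falls by P* − Pb = 831/7 − 642/7 = 27; sellers' price rises by Ps − P* = 1083/7 − 831/7 = 36.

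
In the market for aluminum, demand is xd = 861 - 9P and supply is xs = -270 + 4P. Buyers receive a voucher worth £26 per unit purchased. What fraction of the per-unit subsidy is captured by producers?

Producer share = 9/13

Pre-subsidy: 861 - 9P = -270 + 4P gives P* = 87, x* = 78.
With the rebate, buyers effectively pay Pb = Ps − 26, where Ps is the price sellers receive.
Demand in terms of Ps becomes xd = 861 − 9(Ps − 26) = 1095 - 9Ps. Setting this equal to supply: 1095 - 9Ps = -270 + 4Ps, so Ps = 105.
Buyers pay Pb = 105 − 26 = 79; x' = -270 + 4·105 = 150.
Buyers' price falls by P* − Pb = 87 − 79 = 8; sellers' price rises by Ps − P* = 105 − 87 = 18.
So producers capture 18/26 = 9/13 of each unit of subsidy.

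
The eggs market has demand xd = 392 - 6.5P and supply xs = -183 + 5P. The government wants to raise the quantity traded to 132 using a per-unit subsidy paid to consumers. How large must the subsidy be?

Required subsidy s = 23 per unit

At x = 132, invert demand for the buyer price: Pb = (392 − 132)/6.5 = 40; invert supply for the seller price: Ps = (132 − (-183))/5 = 63.
The subsidy must fill the gap: s = Ps − Pb = 63 − 40 = 23.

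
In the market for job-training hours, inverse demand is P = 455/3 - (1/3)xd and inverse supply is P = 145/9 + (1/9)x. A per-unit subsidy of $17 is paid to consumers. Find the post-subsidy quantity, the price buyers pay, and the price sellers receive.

Pre-subsidy: 455/3 - (1/3)x = 145/9 + (1/9)x gives x* = 305 and P* = 50.
With the rebate, buyers effectively pay Pb = Ps − 17, where Ps is the price sellers receive.
On the curves, Pb = 455/3 - (1/3)x and Ps = 145/9 + (1/9)x; the wedge Ps − Pb = 17 gives 145/9 + (1/9)x − (455/3 - (1/3)x) = 17, so x' = 343.25.
Then Pb = 455/3 − (1/3)·343.25 = 37.25 and Ps = 145/9 + (1/9)·343.25 = 54.25.

x' = 343.25; buyers pay $37.25; sellers receive $54.25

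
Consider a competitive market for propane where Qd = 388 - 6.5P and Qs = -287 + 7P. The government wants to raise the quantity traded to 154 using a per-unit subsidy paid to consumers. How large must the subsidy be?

At Q = 154, invert demand for the buyer price: Pb = (388 − 154)/6.5 = 36; invert supply for the seller price: Ps = (154 − (-287))/7 = 63.
The subsidy must fill the gap: s = Ps − Pb = 63 − 36 = 27.

Required subsidy s = 27 per unit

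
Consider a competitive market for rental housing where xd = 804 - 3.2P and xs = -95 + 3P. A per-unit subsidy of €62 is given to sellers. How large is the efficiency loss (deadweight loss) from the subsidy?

Deadweight loss = €2976

Pre-subsidy: 804 - 3.2P = -95 + 3P gives P* = 145, x* = 340.
With the subsidy, sellers receive Ps = Pb + 62 for each unit, where Pb is the price buyers pay.
Supply in terms of Pb becomes xs = -95 + 3(Pb + 62) = 91 + 3Pb. Setting this equal to demand: 804 - 3.2Pb = 91 + 3Pb, so Pb = 115.
Sellers receive Ps = 115 + 62 = 177; x' = 804 − 3.2·115 = 436.
The subsidy expands output by 436 − 340 = 96 past the efficient level; on those units the gap between marginal cost and willingness to pay runs from 0 up to 62.
DWL = ½ × 62 × 96 = 2976.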